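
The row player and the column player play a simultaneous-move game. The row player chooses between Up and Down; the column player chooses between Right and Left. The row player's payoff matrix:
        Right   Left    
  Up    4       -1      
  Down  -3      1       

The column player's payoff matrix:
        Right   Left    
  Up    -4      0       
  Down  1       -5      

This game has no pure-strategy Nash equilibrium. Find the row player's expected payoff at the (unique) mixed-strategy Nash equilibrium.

Set the row player's expected payoff from Up equal to that from Down:
  the row player's payoff from Up: q·4 + (1−q)·(-1) = 5q - 1
  the row player's payoff from Down: q·(-3) + (1−q)·1 = -4q + 1
  5q - 1 = -4q + 1  ⇒  9q = 2  ⇒  q = 2/9.
At equilibrium the row player is indifferent across rows, so the row player's payoff equals the payoff from Up: (2/9)·4 + (7/9)·(-1) = 1/9.

1/9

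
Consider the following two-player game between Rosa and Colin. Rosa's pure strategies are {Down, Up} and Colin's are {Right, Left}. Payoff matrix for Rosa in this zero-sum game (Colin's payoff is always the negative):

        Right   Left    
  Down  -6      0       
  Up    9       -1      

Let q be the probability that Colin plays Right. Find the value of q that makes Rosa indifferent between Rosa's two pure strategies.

q = 1/16

Colin's mix must leave Rosa indifferent between Down and Up.
  Rosa's payoff from Down: q·(-6) + (1−q)·0 = -6q
  Rosa's payoff from Up: q·9 + (1−q)·(-1) = 10q - 1
  -6q = 10q - 1  ⇒  -16q = -1  ⇒  q = 1/16.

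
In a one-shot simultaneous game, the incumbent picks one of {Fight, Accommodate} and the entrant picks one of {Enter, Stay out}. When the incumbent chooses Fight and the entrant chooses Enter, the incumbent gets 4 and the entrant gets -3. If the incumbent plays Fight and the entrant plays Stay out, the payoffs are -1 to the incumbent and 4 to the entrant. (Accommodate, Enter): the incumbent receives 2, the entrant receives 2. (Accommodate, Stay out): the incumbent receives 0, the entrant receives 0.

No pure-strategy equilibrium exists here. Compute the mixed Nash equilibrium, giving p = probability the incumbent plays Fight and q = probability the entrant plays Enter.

Set the entrant's expected payoff from Enter equal to that from Stay out:
  the entrant's payoff from Enter: p·(-3) + (1−p)·2 = -5p + 2
  the entrant's payoff from Stay out: p·4 + (1−p)·0 = 4p
  -5p + 2 = 4p  ⇒  -9p = -2  ⇒  p = 2/9.
In a mixed equilibrium the incumbent is indifferent between Fight and Accommodate; this condition fixes q.
  the incumbent's expected payoff from Fight: q·4 + (1−q)·(-1) = 5q - 1
  the incumbent's expected payoff from Accommodate: q·2 + (1−q)·0 = 2q
  5q - 1 = 2q  ⇒  3q = 1  ⇒  q = 1/3.

p = 2/9, q = 1/3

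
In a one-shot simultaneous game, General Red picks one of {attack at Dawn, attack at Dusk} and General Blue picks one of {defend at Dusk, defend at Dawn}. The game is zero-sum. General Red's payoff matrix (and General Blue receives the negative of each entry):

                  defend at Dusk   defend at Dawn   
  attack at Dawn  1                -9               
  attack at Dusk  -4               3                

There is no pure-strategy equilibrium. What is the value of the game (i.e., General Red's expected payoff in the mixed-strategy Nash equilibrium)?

General Red's indifference between attack at Dawn and attack at Dusk determines General Blue's mixing probability q:
  General Red's expected payoff from attack at Dawn: q·1 + (1−q)·(-9) = 10q - 9
  General Red's expected payoff from attack at Dusk: q·(-4) + (1−q)·3 = -7q + 3
  10q - 9 = -7q + 3  ⇒  17q = 12  ⇒  q = 12/17.
The value is General Red's expected payoff against this mix (using attack at Dawn): (12/17)·1 + (5/17)·(-9) = -33/17.

v = -33/17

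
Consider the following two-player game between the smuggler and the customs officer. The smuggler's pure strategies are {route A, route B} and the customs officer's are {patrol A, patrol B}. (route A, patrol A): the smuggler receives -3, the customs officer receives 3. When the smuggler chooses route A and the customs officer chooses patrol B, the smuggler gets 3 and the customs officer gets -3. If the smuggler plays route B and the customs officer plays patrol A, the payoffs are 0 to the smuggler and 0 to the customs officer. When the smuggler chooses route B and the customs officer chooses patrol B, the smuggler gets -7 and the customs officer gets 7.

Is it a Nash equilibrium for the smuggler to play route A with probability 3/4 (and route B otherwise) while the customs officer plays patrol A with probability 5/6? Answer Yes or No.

Given the smuggler's mix p = 3/4, the customs officer's payoff from patrol A is 9/4 but from patrol B is -1/2. The customs officer strictly prefers patrol A, so the customs officer would not mix.
So the proposed profile is not a Nash equilibrium.

No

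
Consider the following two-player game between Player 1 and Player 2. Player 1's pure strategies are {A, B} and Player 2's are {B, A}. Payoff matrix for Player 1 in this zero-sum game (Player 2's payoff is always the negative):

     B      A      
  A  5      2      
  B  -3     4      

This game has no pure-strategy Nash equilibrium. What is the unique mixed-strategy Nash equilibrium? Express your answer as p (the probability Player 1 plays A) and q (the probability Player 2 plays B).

p = 7/10, q = 1/5

Player 1's mix must leave Player 2 indifferent between B and A.
  Player 2's payoff to B: p·(-5) + (1−p)·3 = -8p + 3
  Player 2's payoff to A: p·(-2) + (1−p)·(-4) = 2p - 4
  -8p + 3 = 2p - 4  ⇒  -10p = -7  ⇒  p = 7/10.
Set Player 1's expected payoff from A equal to that from B:
  Player 1's expected payoff from A: q·5 + (1−q)·2 = 3q + 2
  Player 1's expected payoff from B: q·(-3) + (1−q)·4 = -7q + 4
  3q + 2 = -7q + 4  ⇒  10q = 2  ⇒  q = 1/5.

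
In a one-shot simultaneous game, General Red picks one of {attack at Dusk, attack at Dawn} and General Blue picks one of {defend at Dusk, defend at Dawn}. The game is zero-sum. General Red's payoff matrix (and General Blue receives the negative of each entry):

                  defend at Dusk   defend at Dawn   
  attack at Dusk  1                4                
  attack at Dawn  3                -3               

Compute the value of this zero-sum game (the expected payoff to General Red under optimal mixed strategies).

v = 5/3

In a mixed equilibrium General Red is indifferent between attack at Dusk and attack at Dawn; this condition fixes q.
  General Red's payoff to attack at Dusk: q·1 + (1−q)·4 = -3q + 4
  General Red's payoff to attack at Dawn: q·3 + (1−q)·(-3) = 6q - 3
  -3q + 4 = 6q - 3  ⇒  -9q = -7  ⇒  q = 7/9.
The value is General Red's expected payoff against this mix (using attack at Dusk): (7/9)·1 + (2/9)·4 = 5/3.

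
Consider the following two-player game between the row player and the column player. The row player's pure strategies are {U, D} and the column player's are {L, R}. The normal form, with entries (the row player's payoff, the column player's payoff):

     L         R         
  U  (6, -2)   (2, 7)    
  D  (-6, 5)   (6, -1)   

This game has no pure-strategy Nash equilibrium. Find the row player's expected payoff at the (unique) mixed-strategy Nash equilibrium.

3

The row player's indifference between U and D determines the column player's mixing probability q:
  the row player's expected payoff from U: q·6 + (1−q)·2 = 4q + 2
  the row player's expected payoff from D: q·(-6) + (1−q)·6 = -12q + 6
  4q + 2 = -12q + 6  ⇒  16q = 4  ⇒  q = 1/4.
At equilibrium the row player is indifferent across rows, so the row player's payoff equals the payoff from U: (1/4)·6 + (3/4)·2 = 3.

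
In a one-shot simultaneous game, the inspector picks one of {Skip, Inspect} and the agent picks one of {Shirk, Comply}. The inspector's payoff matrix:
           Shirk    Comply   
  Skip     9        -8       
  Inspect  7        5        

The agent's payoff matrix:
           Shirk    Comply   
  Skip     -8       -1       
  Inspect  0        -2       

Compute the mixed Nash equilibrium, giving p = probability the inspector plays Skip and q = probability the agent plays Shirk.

Set the agent's expected payoff from Shirk equal to that from Comply:
  the agent's payoff from Shirk: p·(-8) + (1−p)·0 = -8p
  the agent's payoff from Comply: p·(-1) + (1−p)·(-2) = p - 2
  -8p = p - 2  ⇒  -9p = -2  ⇒  p = 2/9.
The inspector's indifference between Skip and Inspect determines the agent's mixing probability q:
  the inspector's payoff to Skip: q·9 + (1−q)·(-8) = 17q - 8
  the inspector's payoff to Inspect: q·7 + (1−q)·5 = 2q + 5
  17q - 8 = 2q + 5  ⇒  15q = 13  ⇒  q = 13/15.

p = 2/9, q = 13/15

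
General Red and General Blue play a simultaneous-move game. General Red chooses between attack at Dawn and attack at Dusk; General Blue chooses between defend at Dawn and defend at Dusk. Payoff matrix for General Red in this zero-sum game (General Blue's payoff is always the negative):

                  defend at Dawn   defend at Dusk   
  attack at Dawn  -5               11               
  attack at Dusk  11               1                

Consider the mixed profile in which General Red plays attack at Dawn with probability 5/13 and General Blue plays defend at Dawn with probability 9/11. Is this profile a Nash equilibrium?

Given General Blue's mix q = 9/11, General Red's payoff from attack at Dawn is -23/11 but from attack at Dusk is 101/11. General Red strictly prefers attack at Dusk, so General Red would not mix.
So the proposed profile is not a Nash equilibrium.

No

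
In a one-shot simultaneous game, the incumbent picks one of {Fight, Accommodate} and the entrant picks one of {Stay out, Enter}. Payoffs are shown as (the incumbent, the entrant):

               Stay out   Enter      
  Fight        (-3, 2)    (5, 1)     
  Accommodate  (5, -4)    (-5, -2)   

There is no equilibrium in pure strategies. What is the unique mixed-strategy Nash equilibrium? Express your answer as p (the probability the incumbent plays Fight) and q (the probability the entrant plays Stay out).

p = 2/3, q = 5/9

Set the entrant's expected payoff from Stay out equal to that from Enter:
  the entrant's expected payoff from Stay out: p·2 + (1−p)·(-4) = 6p - 4
  the entrant's expected payoff from Enter: p·1 + (1−p)·(-2) = 3p - 2
  6p - 4 = 3p - 2  ⇒  3p = 2  ⇒  p = 2/3.
The incumbent's indifference between Fight and Accommodate determines the entrant's mixing probability q:
  the incumbent's payoff to Fight: q·(-3) + (1−q)·5 = -8q + 5
  the incumbent's payoff to Accommodate: q·5 + (1−q)·(-5) = 10q - 5
  -8q + 5 = 10q - 5  ⇒  -18q = -10  ⇒  q = 5/9.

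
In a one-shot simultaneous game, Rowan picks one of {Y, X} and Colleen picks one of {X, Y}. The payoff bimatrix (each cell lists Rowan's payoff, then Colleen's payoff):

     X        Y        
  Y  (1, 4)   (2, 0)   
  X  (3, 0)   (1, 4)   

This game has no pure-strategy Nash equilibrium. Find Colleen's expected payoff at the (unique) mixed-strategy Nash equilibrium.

In a mixed equilibrium Colleen is indifferent between X and Y; this condition fixes p.
  Colleen's expected payoff from X: p·4 + (1−p)·0 = 4p
  Colleen's expected payoff from Y: p·0 + (1−p)·4 = -4p + 4
  4p = -4p + 4  ⇒  8p = 4  ⇒  p = 1/2.
At equilibrium Colleen is indifferent across columns, so Colleen's payoff equals the payoff from X: (1/2)·4 + (1/2)·0 = 2.

2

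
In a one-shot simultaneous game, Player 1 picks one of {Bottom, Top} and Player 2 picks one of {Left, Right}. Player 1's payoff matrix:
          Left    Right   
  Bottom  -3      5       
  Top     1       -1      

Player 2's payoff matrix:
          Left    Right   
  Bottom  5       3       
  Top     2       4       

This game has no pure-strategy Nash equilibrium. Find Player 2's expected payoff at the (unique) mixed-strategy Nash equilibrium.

7/2

Player 2's indifference between Left and Right determines Player 1's mixing probability p:
  Player 2's payoff from Left: p·5 + (1−p)·2 = 3p + 2
  Player 2's payoff from Right: p·3 + (1−p)·4 = -p + 4
  3p + 2 = -p + 4  ⇒  4p = 2  ⇒  p = 1/2.
At equilibrium Player 2 is indifferent across columns, so Player 2's payoff equals the payoff from Left: (1/2)·5 + (1/2)·2 = 7/2.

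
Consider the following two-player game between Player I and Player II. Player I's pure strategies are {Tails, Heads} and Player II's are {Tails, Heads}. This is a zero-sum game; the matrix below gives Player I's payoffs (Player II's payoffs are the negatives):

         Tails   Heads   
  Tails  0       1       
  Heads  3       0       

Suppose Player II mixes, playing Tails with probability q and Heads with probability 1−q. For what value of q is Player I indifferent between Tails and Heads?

In a mixed equilibrium Player I is indifferent between Tails and Heads; this condition fixes q.
  Player I's expected payoff from Tails: q·0 + (1−q)·1 = -q + 1
  Player I's expected payoff from Heads: q·3 + (1−q)·0 = 3q
  -q + 1 = 3q  ⇒  -4q = -1  ⇒  q = 1/4.

q = 1/4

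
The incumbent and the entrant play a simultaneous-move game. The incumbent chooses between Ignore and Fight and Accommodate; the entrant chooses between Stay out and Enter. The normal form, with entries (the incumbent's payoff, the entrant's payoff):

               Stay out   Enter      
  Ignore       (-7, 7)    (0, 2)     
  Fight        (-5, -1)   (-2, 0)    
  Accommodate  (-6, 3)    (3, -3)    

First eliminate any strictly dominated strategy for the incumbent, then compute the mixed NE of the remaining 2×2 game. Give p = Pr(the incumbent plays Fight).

The incumbent's strategy Ignore is strictly dominated by Accommodate: -6 > -7 and 3 > 0. Eliminate Ignore.
The incumbent's mix must leave the entrant indifferent between Stay out and Enter.
  the entrant's payoff from Stay out: p·(-1) + (1−p)·3 = -4p + 3
  the entrant's payoff from Enter: p·0 + (1−p)·(-3) = 3p - 3
  -4p + 3 = 3p - 3  ⇒  -7p = -6  ⇒  p = 6/7.

p = 6/7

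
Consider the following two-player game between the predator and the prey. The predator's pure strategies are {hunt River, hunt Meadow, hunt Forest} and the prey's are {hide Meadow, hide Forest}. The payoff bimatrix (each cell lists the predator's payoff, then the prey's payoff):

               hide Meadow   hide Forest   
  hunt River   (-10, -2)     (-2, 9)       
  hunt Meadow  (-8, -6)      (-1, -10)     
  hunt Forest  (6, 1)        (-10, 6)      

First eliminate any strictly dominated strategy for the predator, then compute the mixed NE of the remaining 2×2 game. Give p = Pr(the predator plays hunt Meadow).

p = 5/9

The predator's strategy hunt River is strictly dominated by hunt Meadow: -8 > -10 and -1 > -2. Eliminate hunt River.
For the prey to be willing to mix, the prey must be indifferent between hide Meadow and hide Forest, which pins down the predator's mix.
  the prey's expected payoff from hide Meadow: p·(-6) + (1−p)·1 = -7p + 1
  the prey's expected payoff from hide Forest: p·(-10) + (1−p)·6 = -16p + 6
  -7p + 1 = -16p + 6  ⇒  9p = 5  ⇒  p = 5/9.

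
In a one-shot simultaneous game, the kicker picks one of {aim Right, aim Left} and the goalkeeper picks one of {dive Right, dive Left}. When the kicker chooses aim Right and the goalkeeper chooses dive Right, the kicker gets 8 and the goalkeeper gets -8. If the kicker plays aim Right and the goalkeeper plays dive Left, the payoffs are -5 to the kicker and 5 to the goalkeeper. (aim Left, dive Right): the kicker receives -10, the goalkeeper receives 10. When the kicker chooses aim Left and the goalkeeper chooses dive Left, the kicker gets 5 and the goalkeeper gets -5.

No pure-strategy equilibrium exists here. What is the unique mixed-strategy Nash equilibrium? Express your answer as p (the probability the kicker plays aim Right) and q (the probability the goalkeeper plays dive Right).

p = 15/28, q = 5/14

The kicker's mix must leave the goalkeeper indifferent between dive Right and dive Left.
  the goalkeeper's payoff to dive Right: p·(-8) + (1−p)·10 = -18p + 10
  the goalkeeper's payoff to dive Left: p·5 + (1−p)·(-5) = 10p - 5
  -18p + 10 = 10p - 5  ⇒  -28p = -15  ⇒  p = 15/28.
The goalkeeper's mix must leave the kicker indifferent between aim Right and aim Left.
  the kicker's expected payoff from aim Right: q·8 + (1−q)·(-5) = 13q - 5
  the kicker's expected payoff from aim Left: q·(-10) + (1−q)·5 = -15q + 5
  13q - 5 = -15q + 5  ⇒  28q = 10  ⇒  q = 5/14.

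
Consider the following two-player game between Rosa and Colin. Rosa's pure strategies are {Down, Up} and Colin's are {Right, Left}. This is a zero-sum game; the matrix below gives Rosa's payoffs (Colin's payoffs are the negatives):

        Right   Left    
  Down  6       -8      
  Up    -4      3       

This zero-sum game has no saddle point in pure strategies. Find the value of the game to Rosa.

For Rosa to be willing to mix, Rosa must be indifferent between Down and Up, which pins down Colin's mix.
  Rosa's payoff from Down: q·6 + (1−q)·(-8) = 14q - 8
  Rosa's payoff from Up: q·(-4) + (1−q)·3 = -7q + 3
  14q - 8 = -7q + 3  ⇒  21q = 11  ⇒  q = 11/21.
The value is Rosa's expected payoff against this mix (using Down): (11/21)·6 + (10/21)·(-8) = -2/3.

v = -2/3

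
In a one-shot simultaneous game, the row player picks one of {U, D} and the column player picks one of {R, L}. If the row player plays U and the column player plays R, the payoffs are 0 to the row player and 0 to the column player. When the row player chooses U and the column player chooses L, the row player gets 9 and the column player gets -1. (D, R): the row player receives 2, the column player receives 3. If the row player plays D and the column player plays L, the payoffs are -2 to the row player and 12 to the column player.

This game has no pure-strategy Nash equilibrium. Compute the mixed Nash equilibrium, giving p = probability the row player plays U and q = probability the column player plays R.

p = 9/10, q = 11/13

Set the column player's expected payoff from R equal to that from L:
  the column player's expected payoff from R: p·0 + (1−p)·3 = -3p + 3
  the column player's expected payoff from L: p·(-1) + (1−p)·12 = -13p + 12
  -3p + 3 = -13p + 12  ⇒  10p = 9  ⇒  p = 9/10.
The column player's mix must leave the row player indifferent between U and D.
  the row player's payoff from U: q·0 + (1−q)·9 = -9q + 9
  the row player's payoff from D: q·2 + (1−q)·(-2) = 4q - 2
  -9q + 9 = 4q - 2  ⇒  -13q = -11  ⇒  q = 11/13.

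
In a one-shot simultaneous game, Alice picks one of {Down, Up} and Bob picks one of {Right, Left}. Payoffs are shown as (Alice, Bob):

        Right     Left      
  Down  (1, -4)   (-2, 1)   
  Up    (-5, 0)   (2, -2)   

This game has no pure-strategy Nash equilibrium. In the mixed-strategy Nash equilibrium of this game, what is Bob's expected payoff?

In a mixed equilibrium Bob is indifferent between Right and Left; this condition fixes p.
  Bob's payoff from Right: p·(-4) + (1−p)·0 = -4p
  Bob's payoff from Left: p·1 + (1−p)·(-2) = 3p - 2
  -4p = 3p - 2  ⇒  -7p = -2  ⇒  p = 2/7.
At equilibrium Bob is indifferent across columns, so Bob's payoff equals the payoff from Right: (2/7)·(-4) + (5/7)·0 = -8/7.

-8/7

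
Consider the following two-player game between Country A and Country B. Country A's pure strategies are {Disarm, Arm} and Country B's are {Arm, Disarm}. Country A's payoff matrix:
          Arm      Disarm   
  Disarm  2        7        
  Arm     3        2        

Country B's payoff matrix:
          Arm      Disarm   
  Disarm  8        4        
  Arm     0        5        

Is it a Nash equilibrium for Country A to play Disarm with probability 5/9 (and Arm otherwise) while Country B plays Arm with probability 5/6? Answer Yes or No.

Check Country B's indifference given Country A's mix p = 5/9:
  payoff from Arm = 40/9; payoff from Disarm = 40/9 — equal.
Check Country A's indifference given Country B's mix q = 5/6:
  payoff from Disarm = 17/6; payoff from Arm = 17/6 — equal.
Both players are indifferent, so neither can profitably deviate.

Yes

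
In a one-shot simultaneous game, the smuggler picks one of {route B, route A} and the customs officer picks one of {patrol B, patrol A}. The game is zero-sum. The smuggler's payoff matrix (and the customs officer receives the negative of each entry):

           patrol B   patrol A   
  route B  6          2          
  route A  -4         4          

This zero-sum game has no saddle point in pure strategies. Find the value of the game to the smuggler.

Set the smuggler's expected payoff from route B equal to that from route A:
  the smuggler's payoff from route B: q·6 + (1−q)·2 = 4q + 2
  the smuggler's payoff from route A: q·(-4) + (1−q)·4 = -8q + 4
  4q + 2 = -8q + 4  ⇒  12q = 2  ⇒  q = 1/6.
The value is the smuggler's expected payoff against this mix (using route B): (1/6)·6 + (5/6)·2 = 8/3.

v = 8/3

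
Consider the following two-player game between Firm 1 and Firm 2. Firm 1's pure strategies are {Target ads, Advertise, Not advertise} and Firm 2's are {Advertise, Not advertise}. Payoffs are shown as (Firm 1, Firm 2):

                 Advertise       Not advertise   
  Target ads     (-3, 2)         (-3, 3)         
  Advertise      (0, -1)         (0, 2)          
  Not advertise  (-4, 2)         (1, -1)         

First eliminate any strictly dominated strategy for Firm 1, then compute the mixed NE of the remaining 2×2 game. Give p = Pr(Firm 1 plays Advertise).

p = 1/2

Firm 1's strategy Target ads is strictly dominated by Advertise: 0 > -3 and 0 > -3. Eliminate Target ads.
Set Firm 2's expected payoff from Advertise equal to that from Not advertise:
  Firm 2's payoff from Advertise: p·(-1) + (1−p)·2 = -3p + 2
  Firm 2's payoff from Not advertise: p·2 + (1−p)·(-1) = 3p - 1
  -3p + 2 = 3p - 1  ⇒  -6p = -3  ⇒  p = 1/2.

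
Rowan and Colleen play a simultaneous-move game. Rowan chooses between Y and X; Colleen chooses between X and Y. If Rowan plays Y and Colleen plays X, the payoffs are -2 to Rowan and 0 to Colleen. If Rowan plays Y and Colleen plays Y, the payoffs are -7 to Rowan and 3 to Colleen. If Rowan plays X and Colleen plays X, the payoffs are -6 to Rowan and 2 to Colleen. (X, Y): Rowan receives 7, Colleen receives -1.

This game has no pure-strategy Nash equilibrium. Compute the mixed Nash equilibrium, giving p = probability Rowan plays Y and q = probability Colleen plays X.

For Colleen to be willing to mix, Colleen must be indifferent between X and Y, which pins down Rowan's mix.
  Colleen's expected payoff from X: p·0 + (1−p)·2 = -2p + 2
  Colleen's expected payoff from Y: p·3 + (1−p)·(-1) = 4p - 1
  -2p + 2 = 4p - 1  ⇒  -6p = -3  ⇒  p = 1/2.
Colleen's mix must leave Rowan indifferent between Y and X.
  Rowan's payoff from Y: q·(-2) + (1−q)·(-7) = 5q - 7
  Rowan's payoff from X: q·(-6) + (1−q)·7 = -13q + 7
  5q - 7 = -13q + 7  ⇒  18q = 14  ⇒  q = 7/9.

p = 1/2, q = 7/9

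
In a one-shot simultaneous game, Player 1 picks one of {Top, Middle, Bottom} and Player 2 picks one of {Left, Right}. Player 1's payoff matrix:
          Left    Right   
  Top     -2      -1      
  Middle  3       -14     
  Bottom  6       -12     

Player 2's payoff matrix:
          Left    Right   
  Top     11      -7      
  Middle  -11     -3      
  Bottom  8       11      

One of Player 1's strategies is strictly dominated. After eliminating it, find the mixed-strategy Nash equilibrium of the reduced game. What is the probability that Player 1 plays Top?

p = 1/7

Player 1's strategy Middle is strictly dominated by Bottom: 6 > 3 and -12 > -14. Eliminate Middle.
In a mixed equilibrium Player 2 is indifferent between Left and Right; this condition fixes p.
  Player 2's expected payoff from Left: p·11 + (1−p)·8 = 3p + 8
  Player 2's expected payoff from Right: p·(-7) + (1−p)·11 = -18p + 11
  3p + 8 = -18p + 11  ⇒  21p = 3  ⇒  p = 1/7.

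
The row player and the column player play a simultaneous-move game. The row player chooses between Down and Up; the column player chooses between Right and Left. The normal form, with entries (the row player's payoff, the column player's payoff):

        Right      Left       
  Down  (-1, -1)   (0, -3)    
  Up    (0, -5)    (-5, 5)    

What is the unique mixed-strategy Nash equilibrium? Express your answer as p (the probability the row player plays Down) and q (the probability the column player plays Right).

p = 5/6, q = 5/6

The column player's indifference between Right and Left determines the row player's mixing probability p:
  the column player's payoff to Right: p·(-1) + (1−p)·(-5) = 4p - 5
  the column player's payoff to Left: p·(-3) + (1−p)·5 = -8p + 5
  4p - 5 = -8p + 5  ⇒  12p = 10  ⇒  p = 5/6.
For the row player to be willing to mix, the row player must be indifferent between Down and Up, which pins down the column player's mix.
  the row player's expected payoff from Down: q·(-1) + (1−q)·0 = -q
  the row player's expected payoff from Up: q·0 + (1−q)·(-5) = 5q - 5
  -q = 5q - 5  ⇒  -6q = -5  ⇒  q = 5/6.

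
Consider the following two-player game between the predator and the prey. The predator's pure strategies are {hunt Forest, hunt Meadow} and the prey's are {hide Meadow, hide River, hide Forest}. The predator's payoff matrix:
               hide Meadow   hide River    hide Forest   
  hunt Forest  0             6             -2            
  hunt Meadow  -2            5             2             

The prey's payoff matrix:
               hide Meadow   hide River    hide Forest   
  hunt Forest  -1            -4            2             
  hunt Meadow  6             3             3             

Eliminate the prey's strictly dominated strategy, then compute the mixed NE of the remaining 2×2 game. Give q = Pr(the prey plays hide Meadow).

q = 2/3

The prey's strategy hide River is strictly dominated by hide Meadow: -1 > -4 and 6 > 3. Eliminate hide River.
In a mixed equilibrium the predator is indifferent between hunt Forest and hunt Meadow; this condition fixes q.
  the predator's payoff from hunt Forest: q·0 + (1−q)·(-2) = 2q - 2
  the predator's payoff from hunt Meadow: q·(-2) + (1−q)·2 = -4q + 2
  2q - 2 = -4q + 2  ⇒  6q = 4  ⇒  q = 2/3.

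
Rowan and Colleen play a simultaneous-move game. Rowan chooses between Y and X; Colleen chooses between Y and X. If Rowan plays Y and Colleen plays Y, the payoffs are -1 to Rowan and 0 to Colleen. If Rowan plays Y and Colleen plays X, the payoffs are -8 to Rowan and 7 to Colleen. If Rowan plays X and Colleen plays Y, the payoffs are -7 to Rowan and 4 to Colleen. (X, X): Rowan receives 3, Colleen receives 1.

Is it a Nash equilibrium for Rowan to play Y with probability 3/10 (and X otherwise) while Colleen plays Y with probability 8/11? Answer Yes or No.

Given Colleen's mix q = 8/11, Rowan's payoff from Y is -32/11 but from X is -47/11. Rowan strictly prefers Y, so Rowan would not mix.
So the proposed profile is not a Nash equilibrium.

No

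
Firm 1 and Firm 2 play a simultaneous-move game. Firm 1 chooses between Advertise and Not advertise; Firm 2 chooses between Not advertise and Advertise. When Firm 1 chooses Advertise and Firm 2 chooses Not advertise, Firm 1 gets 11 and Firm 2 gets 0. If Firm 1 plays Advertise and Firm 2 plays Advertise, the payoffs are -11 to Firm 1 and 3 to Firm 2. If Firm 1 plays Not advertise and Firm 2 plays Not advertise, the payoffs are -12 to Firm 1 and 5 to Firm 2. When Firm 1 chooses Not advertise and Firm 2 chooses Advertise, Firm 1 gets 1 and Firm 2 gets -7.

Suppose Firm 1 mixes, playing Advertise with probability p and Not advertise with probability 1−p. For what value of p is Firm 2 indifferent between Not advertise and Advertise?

p = 4/5

Firm 1's mix must leave Firm 2 indifferent between Not advertise and Advertise.
  Firm 2's payoff from Not advertise: p·0 + (1−p)·5 = -5p + 5
  Firm 2's payoff from Advertise: p·3 + (1−p)·(-7) = 10p - 7
  -5p + 5 = 10p - 7  ⇒  -15p = -12  ⇒  p = 4/5.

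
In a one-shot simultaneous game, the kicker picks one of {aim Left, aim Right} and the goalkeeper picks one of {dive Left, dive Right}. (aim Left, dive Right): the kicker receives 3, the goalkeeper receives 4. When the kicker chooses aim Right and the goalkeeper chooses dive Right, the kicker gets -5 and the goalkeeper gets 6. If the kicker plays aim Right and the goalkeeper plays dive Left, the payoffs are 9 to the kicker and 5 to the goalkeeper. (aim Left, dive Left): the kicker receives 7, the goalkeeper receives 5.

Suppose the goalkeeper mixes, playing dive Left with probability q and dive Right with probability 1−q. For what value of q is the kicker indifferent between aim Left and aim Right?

For the kicker to be willing to mix, the kicker must be indifferent between aim Left and aim Right, which pins down the goalkeeper's mix.
  the kicker's expected payoff from aim Left: q·7 + (1−q)·3 = 4q + 3
  the kicker's expected payoff from aim Right: q·9 + (1−q)·(-5) = 14q - 5
  4q + 3 = 14q - 5  ⇒  -10q = -8  ⇒  q = 4/5.

q = 4/5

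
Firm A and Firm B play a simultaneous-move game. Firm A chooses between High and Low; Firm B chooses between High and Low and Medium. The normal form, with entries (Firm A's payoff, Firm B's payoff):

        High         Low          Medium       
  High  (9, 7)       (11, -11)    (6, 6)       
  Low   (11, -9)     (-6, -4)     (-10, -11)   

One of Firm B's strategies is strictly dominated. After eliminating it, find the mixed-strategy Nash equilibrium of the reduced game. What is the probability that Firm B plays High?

Firm B's strategy Medium is strictly dominated by High: 7 > 6 and -9 > -11. Eliminate Medium.
Firm B's mix must leave Firm A indifferent between High and Low.
  Firm A's expected payoff from High: q·9 + (1−q)·11 = -2q + 11
  Firm A's expected payoff from Low: q·11 + (1−q)·(-6) = 17q - 6
  -2q + 11 = 17q - 6  ⇒  -19q = -17  ⇒  q = 17/19.

q = 17/19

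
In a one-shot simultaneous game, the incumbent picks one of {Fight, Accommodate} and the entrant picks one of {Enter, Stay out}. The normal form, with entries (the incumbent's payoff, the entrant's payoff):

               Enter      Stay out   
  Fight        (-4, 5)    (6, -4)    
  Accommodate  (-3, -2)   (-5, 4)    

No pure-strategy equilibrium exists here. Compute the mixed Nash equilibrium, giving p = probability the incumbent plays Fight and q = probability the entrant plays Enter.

p = 2/5, q = 11/12

The entrant's indifference between Enter and Stay out determines the incumbent's mixing probability p:
  the entrant's payoff from Enter: p·5 + (1−p)·(-2) = 7p - 2
  the entrant's payoff from Stay out: p·(-4) + (1−p)·4 = -8p + 4
  7p - 2 = -8p + 4  ⇒  15p = 6  ⇒  p = 2/5.
The incumbent's indifference between Fight and Accommodate determines the entrant's mixing probability q:
  the incumbent's payoff from Fight: q·(-4) + (1−q)·6 = -10q + 6
  the incumbent's payoff from Accommodate: q·(-3) + (1−q)·(-5) = 2q - 5
  -10q + 6 = 2q - 5  ⇒  -12q = -11  ⇒  q = 11/12.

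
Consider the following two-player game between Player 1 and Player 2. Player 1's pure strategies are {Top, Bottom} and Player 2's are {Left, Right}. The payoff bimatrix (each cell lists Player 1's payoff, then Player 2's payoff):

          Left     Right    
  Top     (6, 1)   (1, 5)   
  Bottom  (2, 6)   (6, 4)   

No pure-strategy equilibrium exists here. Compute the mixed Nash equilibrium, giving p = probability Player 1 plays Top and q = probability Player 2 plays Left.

In a mixed equilibrium Player 2 is indifferent between Left and Right; this condition fixes p.
  Player 2's payoff from Left: p·1 + (1−p)·6 = -5p + 6
  Player 2's payoff from Right: p·5 + (1−p)·4 = p + 4
  -5p + 6 = p + 4  ⇒  -6p = -2  ⇒  p = 1/3.
Player 2's mix must leave Player 1 indifferent between Top and Bottom.
  Player 1's payoff from Top: q·6 + (1−q)·1 = 5q + 1
  Player 1's payoff from Bottom: q·2 + (1−q)·6 = -4q + 6
  5q + 1 = -4q + 6  ⇒  9q = 5  ⇒  q = 5/9.

p = 1/3, q = 5/9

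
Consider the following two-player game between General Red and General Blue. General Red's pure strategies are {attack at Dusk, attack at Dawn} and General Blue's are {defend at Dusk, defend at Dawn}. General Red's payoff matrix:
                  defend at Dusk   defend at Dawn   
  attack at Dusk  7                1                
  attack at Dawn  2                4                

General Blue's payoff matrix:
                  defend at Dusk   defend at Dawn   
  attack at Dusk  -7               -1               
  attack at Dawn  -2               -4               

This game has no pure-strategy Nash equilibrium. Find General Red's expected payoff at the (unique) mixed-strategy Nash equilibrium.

General Red's indifference between attack at Dusk and attack at Dawn determines General Blue's mixing probability q:
  General Red's payoff to attack at Dusk: q·7 + (1−q)·1 = 6q + 1
  General Red's payoff to attack at Dawn: q·2 + (1−q)·4 = -2q + 4
  6q + 1 = -2q + 4  ⇒  8q = 3  ⇒  q = 3/8.
At equilibrium General Red is indifferent across rows, so General Red's payoff equals the payoff from attack at Dusk: (3/8)·7 + (5/8)·1 = 13/4.

13/4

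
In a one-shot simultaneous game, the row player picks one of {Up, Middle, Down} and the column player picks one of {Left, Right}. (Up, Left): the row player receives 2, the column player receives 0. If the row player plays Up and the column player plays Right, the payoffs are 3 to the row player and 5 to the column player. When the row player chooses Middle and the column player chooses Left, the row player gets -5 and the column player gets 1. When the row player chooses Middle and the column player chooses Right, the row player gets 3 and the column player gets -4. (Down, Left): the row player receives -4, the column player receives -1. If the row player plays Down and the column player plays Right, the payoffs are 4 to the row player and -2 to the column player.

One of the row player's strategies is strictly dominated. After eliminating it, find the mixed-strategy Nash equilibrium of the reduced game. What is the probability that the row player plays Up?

p = 1/6

The row player's strategy Middle is strictly dominated by Down: -4 > -5 and 4 > 3. Eliminate Middle.
Set the column player's expected payoff from Left equal to that from Right:
  the column player's expected payoff from Left: p·0 + (1−p)·(-1) = p - 1
  the column player's expected payoff from Right: p·5 + (1−p)·(-2) = 7p - 2
  p - 1 = 7p - 2  ⇒  -6p = -1  ⇒  p = 1/6.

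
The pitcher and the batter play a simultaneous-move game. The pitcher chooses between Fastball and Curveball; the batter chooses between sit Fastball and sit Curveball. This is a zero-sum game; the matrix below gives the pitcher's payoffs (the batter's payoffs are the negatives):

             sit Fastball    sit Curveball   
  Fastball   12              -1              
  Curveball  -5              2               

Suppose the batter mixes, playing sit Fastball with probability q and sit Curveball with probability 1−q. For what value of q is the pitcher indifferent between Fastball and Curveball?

The pitcher's indifference between Fastball and Curveball determines the batter's mixing probability q:
  the pitcher's expected payoff from Fastball: q·12 + (1−q)·(-1) = 13q - 1
  the pitcher's expected payoff from Curveball: q·(-5) + (1−q)·2 = -7q + 2
  13q - 1 = -7q + 2  ⇒  20q = 3  ⇒  q = 3/20.

q = 3/20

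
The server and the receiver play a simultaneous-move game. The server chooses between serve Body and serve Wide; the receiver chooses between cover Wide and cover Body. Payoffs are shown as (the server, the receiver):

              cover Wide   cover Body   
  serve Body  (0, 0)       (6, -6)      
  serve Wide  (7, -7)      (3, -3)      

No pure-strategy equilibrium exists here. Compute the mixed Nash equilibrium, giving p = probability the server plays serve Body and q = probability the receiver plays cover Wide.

For the receiver to be willing to mix, the receiver must be indifferent between cover Wide and cover Body, which pins down the server's mix.
  the receiver's expected payoff from cover Wide: p·0 + (1−p)·(-7) = 7p - 7
  the receiver's expected payoff from cover Body: p·(-6) + (1−p)·(-3) = -3p - 3
  7p - 7 = -3p - 3  ⇒  10p = 4  ⇒  p = 2/5.
The receiver's mix must leave the server indifferent between serve Body and serve Wide.
  the server's expected payoff from serve Body: q·0 + (1−q)·6 = -6q + 6
  the server's expected payoff from serve Wide: q·7 + (1−q)·3 = 4q + 3
  -6q + 6 = 4q + 3  ⇒  -10q = -3  ⇒  q = 3/10.

p = 2/5, q = 3/10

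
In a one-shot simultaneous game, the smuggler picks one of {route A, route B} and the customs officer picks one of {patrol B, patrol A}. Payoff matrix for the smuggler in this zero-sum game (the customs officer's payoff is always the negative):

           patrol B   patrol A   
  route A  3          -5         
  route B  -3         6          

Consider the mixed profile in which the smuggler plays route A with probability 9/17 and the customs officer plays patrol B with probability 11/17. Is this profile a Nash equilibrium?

Check the customs officer's indifference given the smuggler's mix p = 9/17:
  payoff from patrol B = -3/17; payoff from patrol A = -3/17 — equal.
Check the smuggler's indifference given the customs officer's mix q = 11/17:
  payoff from route A = 3/17; payoff from route B = 3/17 — equal.
Both players are indifferent, so neither can profitably deviate.

Yes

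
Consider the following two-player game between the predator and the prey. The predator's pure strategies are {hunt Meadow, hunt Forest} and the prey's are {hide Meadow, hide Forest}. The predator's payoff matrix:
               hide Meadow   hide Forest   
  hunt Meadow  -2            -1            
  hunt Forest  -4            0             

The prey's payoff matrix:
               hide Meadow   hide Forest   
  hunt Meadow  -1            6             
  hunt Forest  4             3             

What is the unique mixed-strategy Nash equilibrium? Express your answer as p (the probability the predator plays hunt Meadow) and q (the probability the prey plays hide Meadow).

The predator's mix must leave the prey indifferent between hide Meadow and hide Forest.
  the prey's expected payoff from hide Meadow: p·(-1) + (1−p)·4 = -5p + 4
  the prey's expected payoff from hide Forest: p·6 + (1−p)·3 = 3p + 3
  -5p + 4 = 3p + 3  ⇒  -8p = -1  ⇒  p = 1/8.
The prey's mix must leave the predator indifferent between hunt Meadow and hunt Forest.
  the predator's payoff from hunt Meadow: q·(-2) + (1−q)·(-1) = -q - 1
  the predator's payoff from hunt Forest: q·(-4) + (1−q)·0 = -4q
  -q - 1 = -4q  ⇒  3q = 1  ⇒  q = 1/3.

p = 1/8, q = 1/3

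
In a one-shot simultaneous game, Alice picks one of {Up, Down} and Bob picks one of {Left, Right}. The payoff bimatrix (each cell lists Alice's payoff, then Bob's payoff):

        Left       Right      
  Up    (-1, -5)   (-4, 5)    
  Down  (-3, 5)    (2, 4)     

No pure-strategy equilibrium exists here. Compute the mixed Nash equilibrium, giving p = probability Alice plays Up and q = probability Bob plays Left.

p = 1/11, q = 3/4

Alice's mix must leave Bob indifferent between Left and Right.
  Bob's payoff to Left: p·(-5) + (1−p)·5 = -10p + 5
  Bob's payoff to Right: p·5 + (1−p)·4 = p + 4
  -10p + 5 = p + 4  ⇒  -11p = -1  ⇒  p = 1/11.
In a mixed equilibrium Alice is indifferent between Up and Down; this condition fixes q.
  Alice's expected payoff from Up: q·(-1) + (1−q)·(-4) = 3q - 4
  Alice's expected payoff from Down: q·(-3) + (1−q)·2 = -5q + 2
  3q - 4 = -5q + 2  ⇒  8q = 6  ⇒  q = 3/4.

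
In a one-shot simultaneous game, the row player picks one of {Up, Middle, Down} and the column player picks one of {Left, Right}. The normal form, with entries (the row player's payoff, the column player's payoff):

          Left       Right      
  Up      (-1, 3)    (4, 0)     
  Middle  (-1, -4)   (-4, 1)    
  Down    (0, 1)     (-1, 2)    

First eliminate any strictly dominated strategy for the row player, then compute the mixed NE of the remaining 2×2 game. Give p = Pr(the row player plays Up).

The row player's strategy Middle is strictly dominated by Down: 0 > -1 and -1 > -4. Eliminate Middle.
For the column player to be willing to mix, the column player must be indifferent between Left and Right, which pins down the row player's mix.
  the column player's payoff from Left: p·3 + (1−p)·1 = 2p + 1
  the column player's payoff from Right: p·0 + (1−p)·2 = -2p + 2
  2p + 1 = -2p + 2  ⇒  4p = 1  ⇒  p = 1/4.

p = 1/4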